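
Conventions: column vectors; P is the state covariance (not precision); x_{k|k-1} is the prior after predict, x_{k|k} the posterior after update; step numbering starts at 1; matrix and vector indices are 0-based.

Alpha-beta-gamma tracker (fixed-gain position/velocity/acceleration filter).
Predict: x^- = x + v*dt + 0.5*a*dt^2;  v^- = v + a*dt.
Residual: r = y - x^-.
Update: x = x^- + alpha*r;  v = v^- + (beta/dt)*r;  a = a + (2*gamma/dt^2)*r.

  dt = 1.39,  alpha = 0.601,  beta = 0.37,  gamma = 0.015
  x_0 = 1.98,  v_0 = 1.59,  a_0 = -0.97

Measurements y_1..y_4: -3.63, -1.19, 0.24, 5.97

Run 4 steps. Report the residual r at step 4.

resid = 12.0155

step 1: x_pred=3.2530  r=-6.8830  x^+=-0.8837  v^+=-1.5905  a^+=-1.0769
step 2: x_pred=-4.1347  r=2.9447  x^+=-2.3650  v^+=-2.3035  a^+=-1.0312
step 3: x_pred=-6.5629  r=6.8029  x^+=-2.4744  v^+=-1.9259  a^+=-0.9255
step 4: x_pred=-6.0455  r=12.0155  x^+=1.1758  v^+=-0.0140  a^+=-0.7390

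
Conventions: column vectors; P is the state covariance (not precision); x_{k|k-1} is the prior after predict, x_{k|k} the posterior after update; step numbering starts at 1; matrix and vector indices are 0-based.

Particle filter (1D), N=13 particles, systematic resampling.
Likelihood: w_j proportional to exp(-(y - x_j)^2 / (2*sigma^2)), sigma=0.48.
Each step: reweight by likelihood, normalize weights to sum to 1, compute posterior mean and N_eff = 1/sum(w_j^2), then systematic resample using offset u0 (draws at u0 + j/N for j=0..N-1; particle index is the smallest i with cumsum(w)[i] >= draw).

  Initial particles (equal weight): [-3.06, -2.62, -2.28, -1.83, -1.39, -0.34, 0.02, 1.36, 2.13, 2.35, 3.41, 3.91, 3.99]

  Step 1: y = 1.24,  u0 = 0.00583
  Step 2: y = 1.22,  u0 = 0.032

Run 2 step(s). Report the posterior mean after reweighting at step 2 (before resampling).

step 1: w=[0.0000, 0.0000, 0.0000, 0.0000, 0.0000, 0.0035, 0.0314, 0.7683, 0.1421, 0.0547, 0.0000, 0.0000, 0.0000]  mean=1.4756  Neff=1.6274  idx=[6, 7, 7, 7, 7, 7, 7, 7, 7, 7, 7, 8, 8]
step 2: w=[0.0044, 0.0962, 0.0962, 0.0962, 0.0962, 0.0962, 0.0962, 0.0962, 0.0962, 0.0962, 0.0962, 0.0166, 0.0166]  mean=1.3797  Neff=10.7325  idx=[1, 2, 2, 3, 4, 5, 6, 6, 7, 8, 9, 10, 10]

post_mean = 1.3797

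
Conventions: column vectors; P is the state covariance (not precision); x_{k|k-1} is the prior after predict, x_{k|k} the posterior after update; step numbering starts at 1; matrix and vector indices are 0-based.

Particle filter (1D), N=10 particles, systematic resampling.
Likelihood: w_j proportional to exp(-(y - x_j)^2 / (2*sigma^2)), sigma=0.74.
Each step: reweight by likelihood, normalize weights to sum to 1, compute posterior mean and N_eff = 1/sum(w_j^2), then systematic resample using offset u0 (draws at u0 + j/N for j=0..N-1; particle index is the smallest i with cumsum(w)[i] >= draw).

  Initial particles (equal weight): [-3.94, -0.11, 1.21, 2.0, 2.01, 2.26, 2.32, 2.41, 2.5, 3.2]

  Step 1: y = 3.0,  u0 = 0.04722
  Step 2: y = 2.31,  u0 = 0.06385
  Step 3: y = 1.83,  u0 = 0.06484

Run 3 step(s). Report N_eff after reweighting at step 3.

step 1: w=[0.0000, 0.0000, 0.0116, 0.0870, 0.0886, 0.1315, 0.1421, 0.1577, 0.1725, 0.2090]  mean=2.4730  Neff=6.6079  idx=[3, 4, 5, 6, 6, 7, 8, 8, 9, 9]
step 2: w=[0.1049, 0.1055, 0.1143, 0.1145, 0.1145, 0.1135, 0.1108, 0.1108, 0.0556, 0.0556]  mean=2.3948  Neff=9.5198  idx=[0, 1, 2, 3, 4, 5, 5, 6, 7, 9]
step 3: w=[0.1321, 0.1317, 0.1145, 0.1089, 0.1089, 0.0997, 0.0997, 0.0900, 0.0900, 0.0244]  mean=2.3019  Neff=9.2327  idx=[0, 1, 2, 2, 3, 4, 5, 6, 7, 8]

N_eff = 9.2327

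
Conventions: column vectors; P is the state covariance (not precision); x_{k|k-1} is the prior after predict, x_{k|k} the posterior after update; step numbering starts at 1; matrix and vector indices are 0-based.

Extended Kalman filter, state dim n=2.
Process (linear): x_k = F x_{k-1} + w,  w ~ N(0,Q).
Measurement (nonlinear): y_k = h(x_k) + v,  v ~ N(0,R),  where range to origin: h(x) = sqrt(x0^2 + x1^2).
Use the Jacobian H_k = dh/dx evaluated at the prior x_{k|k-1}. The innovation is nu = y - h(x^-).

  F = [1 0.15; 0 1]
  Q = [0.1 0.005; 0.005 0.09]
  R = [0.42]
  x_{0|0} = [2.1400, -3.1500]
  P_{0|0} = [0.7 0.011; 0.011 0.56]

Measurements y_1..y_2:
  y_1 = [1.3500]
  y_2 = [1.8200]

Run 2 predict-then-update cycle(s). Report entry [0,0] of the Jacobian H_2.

H_jac[0,0] = 0.3423

step 1: x^-=[1.6675, -3.1500]  P^-=[0.8159 0.1000; 0.1000 0.6500]  H_jac=[0.4679 -0.8838]  S=[1.0236]  K=[0.2866; -0.5155]  nu=[-2.2141]  x^+=[1.0330, -2.0086]  P^+=[0.7318 0.2512; 0.2512 0.3780]
step 2: x^-=[0.7317, -2.0086]  P^-=[0.9157 0.3129; 0.3129 0.4680]  H_jac=[0.3423 -0.9396]  S=[0.7392]  K=[0.0263; -0.4500]  nu=[-0.3177]  x^+=[0.7234, -1.8656]  P^+=[0.9152 0.3217; 0.3217 0.3183]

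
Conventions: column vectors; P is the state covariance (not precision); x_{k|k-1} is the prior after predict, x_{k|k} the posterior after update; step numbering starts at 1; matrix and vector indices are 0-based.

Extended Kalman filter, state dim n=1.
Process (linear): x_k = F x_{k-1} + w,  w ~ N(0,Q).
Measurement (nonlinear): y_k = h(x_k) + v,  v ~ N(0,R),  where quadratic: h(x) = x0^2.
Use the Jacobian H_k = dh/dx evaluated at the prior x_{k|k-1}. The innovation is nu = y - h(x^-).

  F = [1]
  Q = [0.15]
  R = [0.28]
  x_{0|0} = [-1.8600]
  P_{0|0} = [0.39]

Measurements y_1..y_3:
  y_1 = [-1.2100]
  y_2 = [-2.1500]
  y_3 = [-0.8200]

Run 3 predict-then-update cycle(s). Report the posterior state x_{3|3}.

x_post = [-0.0407]

step 1: x^-=[-1.8600]  P^-=[0.5400]  H_jac=[-3.7200]  S=[7.7527]  K=[-0.2591]  nu=[-4.6696]  x^+=[-0.6501]  P^+=[0.0195]
step 2: x^-=[-0.6501]  P^-=[0.1695]  H_jac=[-1.3001]  S=[0.5665]  K=[-0.3890]  nu=[-2.5726]  x^+=[0.3507]  P^+=[0.0838]
step 3: x^-=[0.3507]  P^-=[0.2338]  H_jac=[0.7013]  S=[0.3950]  K=[0.4151]  nu=[-0.9430]  x^+=[-0.0407]  P^+=[0.1657]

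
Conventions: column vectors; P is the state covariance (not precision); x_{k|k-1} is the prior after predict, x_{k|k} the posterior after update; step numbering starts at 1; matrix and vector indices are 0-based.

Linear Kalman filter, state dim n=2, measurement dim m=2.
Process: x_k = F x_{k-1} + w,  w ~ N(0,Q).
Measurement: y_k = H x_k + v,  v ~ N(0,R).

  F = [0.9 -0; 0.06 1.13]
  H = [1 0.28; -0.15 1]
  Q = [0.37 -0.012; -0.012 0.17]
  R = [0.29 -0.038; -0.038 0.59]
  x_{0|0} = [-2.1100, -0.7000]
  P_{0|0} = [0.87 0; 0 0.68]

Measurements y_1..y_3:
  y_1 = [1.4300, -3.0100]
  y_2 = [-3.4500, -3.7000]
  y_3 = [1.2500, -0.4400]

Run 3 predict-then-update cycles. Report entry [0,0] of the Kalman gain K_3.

step 1: x^-=[-1.8990, -0.9176]  P^-=[1.0747 0.0350; 0.0350 1.0414]  S=[1.4659 0.1259; 0.1259 1.6451]  K=[0.7513 -0.1342; 0.1698 0.6169]  nu=[3.5859, -2.3773]  x^+=[1.1143, -1.7751]  P^+=[0.2429 -0.0713; -0.0713 0.3468]
step 2: x^-=[1.0029, -1.9391]  P^-=[0.5668 -0.0714; -0.0714 0.6040]  S=[0.8642 -0.0223; -0.0223 1.2282]  K=[0.6298 -0.1159; 0.1261 0.5028]  nu=[-3.9099, -1.6105]  x^+=[-1.2728, -3.2417]  P^+=[0.2043 -0.0617; -0.0617 0.2826]
step 3: x^-=[-1.1455, -3.7395]  P^-=[0.5355 -0.0637; -0.0637 0.5232]  S=[0.8308 -0.0328; -0.0328 1.1444]  K=[0.6188 -0.1081; 0.1182 0.4690]  nu=[3.4425, 3.1277]  x^+=[0.6466, -1.8658]  P^+=[0.1996 -0.0573; -0.0573 0.2636]

K[0,0] = 0.6188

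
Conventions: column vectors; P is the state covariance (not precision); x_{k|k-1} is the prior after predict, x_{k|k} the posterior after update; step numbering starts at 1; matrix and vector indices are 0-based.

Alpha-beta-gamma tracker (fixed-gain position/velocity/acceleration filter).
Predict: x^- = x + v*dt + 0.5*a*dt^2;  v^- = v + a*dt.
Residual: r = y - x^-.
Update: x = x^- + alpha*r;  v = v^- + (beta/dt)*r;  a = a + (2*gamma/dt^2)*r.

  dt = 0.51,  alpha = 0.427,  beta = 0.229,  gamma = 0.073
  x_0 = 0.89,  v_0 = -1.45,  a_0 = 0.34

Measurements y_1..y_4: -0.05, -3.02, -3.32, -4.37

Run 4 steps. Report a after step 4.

step 1: x_pred=0.1947  r=-0.2447  x^+=0.0902  v^+=-1.3865  a^+=0.2026
step 2: x_pred=-0.5905  r=-2.4295  x^+=-1.6279  v^+=-2.3740  a^+=-1.1611
step 3: x_pred=-2.9897  r=-0.3303  x^+=-3.1307  v^+=-3.1145  a^+=-1.3465
step 4: x_pred=-4.8942  r=0.5242  x^+=-4.6704  v^+=-3.5658  a^+=-1.0522

a_post = -1.0522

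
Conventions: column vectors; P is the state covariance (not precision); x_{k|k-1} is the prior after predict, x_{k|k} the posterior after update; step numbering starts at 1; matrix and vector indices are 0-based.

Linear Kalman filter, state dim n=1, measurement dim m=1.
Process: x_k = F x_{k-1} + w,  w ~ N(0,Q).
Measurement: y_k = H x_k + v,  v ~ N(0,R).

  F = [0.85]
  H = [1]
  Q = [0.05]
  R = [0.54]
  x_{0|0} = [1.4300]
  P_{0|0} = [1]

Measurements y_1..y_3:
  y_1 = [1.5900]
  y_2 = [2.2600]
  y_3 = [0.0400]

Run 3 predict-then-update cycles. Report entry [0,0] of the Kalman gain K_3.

K[0,0] = 0.2532

step 1: x^-=[1.2155]  P^-=[0.7725]  S=[1.3125]  K=[0.5886]  nu=[0.3745]  x^+=[1.4359]  P^+=[0.3178]
step 2: x^-=[1.2205]  P^-=[0.2796]  S=[0.8196]  K=[0.3412]  nu=[1.0395]  x^+=[1.5752]  P^+=[0.1842]
step 3: x^-=[1.3389]  P^-=[0.1831]  S=[0.7231]  K=[0.2532]  nu=[-1.2989]  x^+=[1.0100]  P^+=[0.1367]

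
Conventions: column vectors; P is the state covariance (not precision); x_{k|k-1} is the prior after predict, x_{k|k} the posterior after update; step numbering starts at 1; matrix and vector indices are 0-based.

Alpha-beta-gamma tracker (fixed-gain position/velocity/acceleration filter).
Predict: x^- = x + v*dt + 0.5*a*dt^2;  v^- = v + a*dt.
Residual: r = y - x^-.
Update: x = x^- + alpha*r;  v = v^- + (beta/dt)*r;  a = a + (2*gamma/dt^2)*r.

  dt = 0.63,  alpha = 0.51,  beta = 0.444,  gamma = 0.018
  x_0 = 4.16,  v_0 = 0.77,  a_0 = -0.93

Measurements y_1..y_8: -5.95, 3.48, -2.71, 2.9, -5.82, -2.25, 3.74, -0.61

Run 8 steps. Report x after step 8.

step 1: x_pred=4.4605  r=-10.4105  x^+=-0.8488  v^+=-7.1529  a^+=-1.8743
step 2: x_pred=-5.7271  r=9.2071  x^+=-1.0315  v^+=-1.8448  a^+=-1.0392
step 3: x_pred=-2.3999  r=-0.3101  x^+=-2.5581  v^+=-2.7180  a^+=-1.0673
step 4: x_pred=-4.4822  r=7.3822  x^+=-0.7173  v^+=1.8123  a^+=-0.3977
step 5: x_pred=0.3455  r=-6.1655  x^+=-2.7989  v^+=-2.7835  a^+=-0.9569
step 6: x_pred=-4.7424  r=2.4924  x^+=-3.4713  v^+=-1.6298  a^+=-0.7309
step 7: x_pred=-4.6431  r=8.3831  x^+=-0.3677  v^+=3.8178  a^+=0.0295
step 8: x_pred=2.0434  r=-2.6534  x^+=0.6902  v^+=1.9664  a^+=-0.2112

x_post = 0.6902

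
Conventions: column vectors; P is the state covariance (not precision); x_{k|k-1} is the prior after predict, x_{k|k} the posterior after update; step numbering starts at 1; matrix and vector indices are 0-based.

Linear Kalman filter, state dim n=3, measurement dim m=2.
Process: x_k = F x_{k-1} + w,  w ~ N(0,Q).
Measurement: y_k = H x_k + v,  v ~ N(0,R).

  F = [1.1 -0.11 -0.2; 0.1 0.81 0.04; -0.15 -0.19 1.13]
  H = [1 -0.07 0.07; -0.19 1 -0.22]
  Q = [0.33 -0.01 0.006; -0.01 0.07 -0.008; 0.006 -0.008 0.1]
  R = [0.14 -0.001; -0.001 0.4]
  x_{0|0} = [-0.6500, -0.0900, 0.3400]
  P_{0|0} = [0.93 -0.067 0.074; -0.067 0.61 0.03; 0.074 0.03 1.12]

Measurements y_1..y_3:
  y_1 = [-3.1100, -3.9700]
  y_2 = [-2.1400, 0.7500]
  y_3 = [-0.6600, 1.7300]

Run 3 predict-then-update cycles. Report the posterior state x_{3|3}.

x_post = [-1.2124, -0.4991, 0.1393]

step 1: x^-=[-0.7731, -0.1243, 0.4988]  P^-=[1.4925 -0.0332 -0.2833; -0.0332 0.4730 -0.0206; -0.2833 -0.0206 1.5313]  S=[1.6075 -0.3106; -0.3106 0.9990]  K=[0.9238 0.0325; 0.0547 0.5013; -0.1781 -0.3594]  nu=[-2.3805, -3.8829]  x^+=[-3.0986, -2.2012, 2.3181]  P^+=[0.1381 0.0137 -0.1121; 0.0137 0.2341 0.1412; -0.1121 0.1412 1.3910]
step 2: x^-=[-3.6299, -2.0001, 3.5025]  P^-=[0.6078 -0.0410 -0.4837; -0.0410 0.2377 0.1310; -0.4837 0.1310 1.8659]  S=[0.6948 -0.0793; -0.0793 0.6674]  K=[0.8329 0.0240; -0.0331 0.3207; -0.5611 -0.3477]  nu=[1.1047, 2.8309]  x^+=[-2.6418, -1.1288, 1.8981]  P^+=[0.1286 -0.0058 -0.1775; -0.0058 0.1666 0.1792; -0.1775 0.1792 1.5974]
step 3: x^-=[-3.1614, -1.1026, 2.7556]  P^-=[0.6389 -0.0627 -0.6130; -0.0627 0.1924 0.1811; -0.6130 0.1811 2.1315]  S=[0.7115 -0.0737; -0.0737 0.6115]  K=[0.8461 0.0215; -0.0621 0.2615; -0.7076 -0.3655]  nu=[2.2313, 2.8382]  x^+=[-1.2124, -0.4991, 0.1393]  P^+=[0.1320 -0.0125 -0.2062; -0.0125 0.1455 0.1963; -0.2062 0.1963 1.7317]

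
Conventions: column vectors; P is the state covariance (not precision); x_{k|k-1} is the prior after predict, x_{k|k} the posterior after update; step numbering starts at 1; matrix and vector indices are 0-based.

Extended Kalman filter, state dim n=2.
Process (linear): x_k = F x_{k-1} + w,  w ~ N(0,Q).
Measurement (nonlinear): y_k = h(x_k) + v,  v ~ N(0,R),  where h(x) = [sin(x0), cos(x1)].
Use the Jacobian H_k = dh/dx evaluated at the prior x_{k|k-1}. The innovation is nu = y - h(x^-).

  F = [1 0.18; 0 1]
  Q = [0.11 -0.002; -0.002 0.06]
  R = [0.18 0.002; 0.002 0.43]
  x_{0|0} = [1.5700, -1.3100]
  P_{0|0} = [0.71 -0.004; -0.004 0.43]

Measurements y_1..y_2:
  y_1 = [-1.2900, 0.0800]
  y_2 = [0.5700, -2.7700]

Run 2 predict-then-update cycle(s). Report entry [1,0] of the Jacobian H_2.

H_jac[1,0] = 0.0000

step 1: x^-=[1.3342, -1.3100]  P^-=[0.8325 0.0714; 0.0714 0.4900]  H_jac=[0.2344 0.0000; 0.0000 0.9662]  S=[0.2257 0.0182; 0.0182 0.8874]  K=[0.8596 0.0601; 0.0312 0.5329]  nu=[-2.2621, -0.1779]  x^+=[-0.6210, -1.4755]  P^+=[0.6606 0.0285; 0.0285 0.2372]
step 2: x^-=[-0.8866, -1.4755]  P^-=[0.7886 0.0692; 0.0692 0.2972]  H_jac=[0.6321 0.0000; 0.0000 0.9955]  S=[0.4951 0.0456; 0.0456 0.7245]  K=[1.0039 0.0320; 0.0511 0.4051]  nu=[1.3449, -2.8652]  x^+=[0.3719, -2.5675]  P^+=[0.2860 0.0158; 0.0158 0.1751]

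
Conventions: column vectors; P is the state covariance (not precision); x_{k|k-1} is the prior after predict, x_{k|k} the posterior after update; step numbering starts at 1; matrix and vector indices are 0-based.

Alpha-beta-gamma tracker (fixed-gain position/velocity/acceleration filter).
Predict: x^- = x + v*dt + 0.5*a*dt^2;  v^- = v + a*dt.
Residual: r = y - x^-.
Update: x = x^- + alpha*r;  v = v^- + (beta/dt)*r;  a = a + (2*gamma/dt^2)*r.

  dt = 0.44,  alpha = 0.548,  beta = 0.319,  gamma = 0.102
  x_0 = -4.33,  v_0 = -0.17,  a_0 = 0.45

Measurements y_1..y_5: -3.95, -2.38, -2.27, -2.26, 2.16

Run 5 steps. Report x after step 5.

step 1: x_pred=-4.3612  r=0.4112  x^+=-4.1359  v^+=0.3261  a^+=0.8833
step 2: x_pred=-3.9069  r=1.5269  x^+=-3.0701  v^+=1.8218  a^+=2.4922
step 3: x_pred=-2.0273  r=-0.2427  x^+=-2.1603  v^+=2.7424  a^+=2.2365
step 4: x_pred=-0.7371  r=-1.5229  x^+=-1.5717  v^+=2.6224  a^+=0.6318
step 5: x_pred=-0.3566  r=2.5166  x^+=1.0225  v^+=4.7250  a^+=3.2837

x_post = 1.0225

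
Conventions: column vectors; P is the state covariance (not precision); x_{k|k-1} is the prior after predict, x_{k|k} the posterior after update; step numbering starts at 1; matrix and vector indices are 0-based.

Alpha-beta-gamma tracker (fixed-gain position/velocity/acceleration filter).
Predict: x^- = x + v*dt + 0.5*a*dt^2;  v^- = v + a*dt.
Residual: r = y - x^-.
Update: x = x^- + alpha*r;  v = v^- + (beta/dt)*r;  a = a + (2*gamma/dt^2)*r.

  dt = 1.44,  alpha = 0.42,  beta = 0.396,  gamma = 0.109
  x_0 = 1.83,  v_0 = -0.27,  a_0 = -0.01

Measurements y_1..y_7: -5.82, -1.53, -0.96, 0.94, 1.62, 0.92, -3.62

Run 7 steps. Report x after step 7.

x_post = 4.2245

step 1: x_pred=1.4308  r=-7.2508  x^+=-1.6145  v^+=-2.2784  a^+=-0.7723
step 2: x_pred=-5.6961  r=4.1661  x^+=-3.9463  v^+=-2.2448  a^+=-0.3343
step 3: x_pred=-7.5254  r=6.5654  x^+=-4.7680  v^+=-0.9207  a^+=0.3559
step 4: x_pred=-5.7247  r=6.6647  x^+=-2.9255  v^+=1.4246  a^+=1.0566
step 5: x_pred=0.2214  r=1.3986  x^+=0.8088  v^+=3.3308  a^+=1.2036
step 6: x_pred=6.8531  r=-5.9331  x^+=4.3612  v^+=3.4324  a^+=0.5799
step 7: x_pred=9.9051  r=-13.5251  x^+=4.2245  v^+=0.5481  a^+=-0.8420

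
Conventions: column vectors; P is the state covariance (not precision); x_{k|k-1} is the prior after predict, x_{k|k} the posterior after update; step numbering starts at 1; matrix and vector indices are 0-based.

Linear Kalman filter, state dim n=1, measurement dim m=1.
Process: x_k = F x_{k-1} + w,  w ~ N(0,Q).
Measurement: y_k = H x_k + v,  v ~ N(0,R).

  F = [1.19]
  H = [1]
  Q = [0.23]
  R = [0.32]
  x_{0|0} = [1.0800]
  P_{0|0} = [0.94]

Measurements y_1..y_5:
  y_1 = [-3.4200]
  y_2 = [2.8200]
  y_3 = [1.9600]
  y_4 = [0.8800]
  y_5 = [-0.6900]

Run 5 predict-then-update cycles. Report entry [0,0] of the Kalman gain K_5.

step 1: x^-=[1.2852]  P^-=[1.5611]  S=[1.8811]  K=[0.8299]  nu=[-4.7052]  x^+=[-2.6196]  P^+=[0.2656]
step 2: x^-=[-3.1173]  P^-=[0.6061]  S=[0.9261]  K=[0.6545]  nu=[5.9373]  x^+=[0.7684]  P^+=[0.2094]
step 3: x^-=[0.9144]  P^-=[0.5266]  S=[0.8466]  K=[0.6220]  nu=[1.0456]  x^+=[1.5648]  P^+=[0.1990]
step 4: x^-=[1.8621]  P^-=[0.5119]  S=[0.8319]  K=[0.6153]  nu=[-0.9821]  x^+=[1.2578]  P^+=[0.1969]
step 5: x^-=[1.4968]  P^-=[0.5088]  S=[0.8288]  K=[0.6139]  nu=[-2.1868]  x^+=[0.1543]  P^+=[0.1965]

K[0,0] = 0.6139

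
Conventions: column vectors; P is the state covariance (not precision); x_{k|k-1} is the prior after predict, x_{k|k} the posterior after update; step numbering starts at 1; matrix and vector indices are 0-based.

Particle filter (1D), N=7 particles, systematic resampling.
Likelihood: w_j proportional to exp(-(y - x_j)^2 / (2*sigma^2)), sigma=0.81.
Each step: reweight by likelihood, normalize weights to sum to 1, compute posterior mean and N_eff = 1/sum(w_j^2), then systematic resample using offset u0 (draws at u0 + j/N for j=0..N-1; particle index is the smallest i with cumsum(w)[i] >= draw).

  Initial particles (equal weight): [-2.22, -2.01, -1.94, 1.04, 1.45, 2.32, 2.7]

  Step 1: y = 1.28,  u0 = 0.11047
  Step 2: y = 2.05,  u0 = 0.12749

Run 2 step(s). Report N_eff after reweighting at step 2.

step 1: w=[0.0000, 0.0001, 0.0001, 0.3696, 0.3777, 0.1694, 0.0831]  mean=1.5487  Neff=3.1761  idx=[3, 3, 4, 4, 4, 5, 6]
step 2: w=[0.0944, 0.0944, 0.1561, 0.1561, 0.1561, 0.1942, 0.1488]  mean=1.7276  Neff=6.6332  idx=[1, 2, 3, 4, 5, 5, 6]

N_eff = 6.6332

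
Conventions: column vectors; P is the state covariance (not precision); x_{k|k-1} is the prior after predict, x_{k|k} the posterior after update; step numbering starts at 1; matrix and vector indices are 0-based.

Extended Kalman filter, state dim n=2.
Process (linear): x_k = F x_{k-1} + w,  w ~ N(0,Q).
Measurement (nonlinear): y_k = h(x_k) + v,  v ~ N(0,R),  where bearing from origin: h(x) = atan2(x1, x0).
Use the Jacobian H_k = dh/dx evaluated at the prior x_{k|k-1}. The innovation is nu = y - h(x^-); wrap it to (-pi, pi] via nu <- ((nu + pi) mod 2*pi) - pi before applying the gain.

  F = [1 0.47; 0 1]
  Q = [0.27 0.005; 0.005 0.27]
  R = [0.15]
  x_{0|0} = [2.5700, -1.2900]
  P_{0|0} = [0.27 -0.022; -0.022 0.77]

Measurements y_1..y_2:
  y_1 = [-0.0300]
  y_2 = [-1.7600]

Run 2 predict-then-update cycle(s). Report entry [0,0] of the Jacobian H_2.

H_jac[0,0] = 0.1331

step 1: x^-=[1.9637, -1.2900]  P^-=[0.6894 0.3449; 0.3449 1.0400]  H_jac=[0.2337 0.3557]  S=[0.3766]  K=[0.7536; 1.1964]  nu=[0.5512]  x^+=[2.3791, -0.6305]  P^+=[0.4755 0.0054; 0.0054 0.5010]
step 2: x^-=[2.0828, -0.6305]  P^-=[0.8613 0.2458; 0.2458 0.7710]  H_jac=[0.1331 0.4398]  S=[0.3432]  K=[0.6492; 1.0834]  nu=[-1.4660]  x^+=[1.1311, -2.2188]  P^+=[0.7166 0.0044; 0.0044 0.3681]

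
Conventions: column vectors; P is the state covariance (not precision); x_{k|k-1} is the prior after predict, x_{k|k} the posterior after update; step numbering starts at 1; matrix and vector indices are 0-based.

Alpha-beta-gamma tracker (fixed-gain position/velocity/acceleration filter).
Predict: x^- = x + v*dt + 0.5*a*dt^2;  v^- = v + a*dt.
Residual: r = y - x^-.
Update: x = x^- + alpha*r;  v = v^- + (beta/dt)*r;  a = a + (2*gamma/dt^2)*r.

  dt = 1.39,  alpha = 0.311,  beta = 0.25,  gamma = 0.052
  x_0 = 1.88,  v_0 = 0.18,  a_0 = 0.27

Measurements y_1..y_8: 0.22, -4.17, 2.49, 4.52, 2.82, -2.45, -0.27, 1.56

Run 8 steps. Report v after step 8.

v_post = -0.4080

step 1: x_pred=2.3910  r=-2.1710  x^+=1.7158  v^+=0.1648  a^+=0.1531
step 2: x_pred=2.0929  r=-6.2629  x^+=0.1451  v^+=-0.7487  a^+=-0.1840
step 3: x_pred=-1.0733  r=3.5633  x^+=0.0349  v^+=-0.3636  a^+=0.0078
step 4: x_pred=-0.4629  r=4.9829  x^+=1.0868  v^+=0.5435  a^+=0.2760
step 5: x_pred=2.1089  r=0.7111  x^+=2.3301  v^+=1.0551  a^+=0.3143
step 6: x_pred=4.1003  r=-6.5503  x^+=2.0632  v^+=0.3139  a^+=-0.0383
step 7: x_pred=2.4626  r=-2.7326  x^+=1.6127  v^+=-0.2307  a^+=-0.1854
step 8: x_pred=1.1129  r=0.4471  x^+=1.2520  v^+=-0.4080  a^+=-0.1613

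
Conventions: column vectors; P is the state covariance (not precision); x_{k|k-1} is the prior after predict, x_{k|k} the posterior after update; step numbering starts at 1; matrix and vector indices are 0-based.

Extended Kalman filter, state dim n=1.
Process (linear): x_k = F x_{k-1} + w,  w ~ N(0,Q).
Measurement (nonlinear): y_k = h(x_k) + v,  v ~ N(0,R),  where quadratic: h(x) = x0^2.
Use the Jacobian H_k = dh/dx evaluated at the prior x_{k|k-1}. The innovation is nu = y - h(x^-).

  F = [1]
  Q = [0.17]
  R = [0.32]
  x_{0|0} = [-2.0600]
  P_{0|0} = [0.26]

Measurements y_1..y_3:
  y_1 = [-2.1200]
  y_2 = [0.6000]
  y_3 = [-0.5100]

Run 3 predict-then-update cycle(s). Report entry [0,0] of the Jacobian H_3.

H_jac[0,0] = -1.3611

step 1: x^-=[-2.0600]  P^-=[0.4300]  H_jac=[-4.1200]  S=[7.6190]  K=[-0.2325]  nu=[-6.3636]  x^+=[-0.5803]  P^+=[0.0181]
step 2: x^-=[-0.5803]  P^-=[0.1881]  H_jac=[-1.1606]  S=[0.5733]  K=[-0.3807]  nu=[0.2632]  x^+=[-0.6805]  P^+=[0.1050]
step 3: x^-=[-0.6805]  P^-=[0.2750]  H_jac=[-1.3611]  S=[0.8294]  K=[-0.4512]  nu=[-0.9731]  x^+=[-0.2414]  P^+=[0.1061]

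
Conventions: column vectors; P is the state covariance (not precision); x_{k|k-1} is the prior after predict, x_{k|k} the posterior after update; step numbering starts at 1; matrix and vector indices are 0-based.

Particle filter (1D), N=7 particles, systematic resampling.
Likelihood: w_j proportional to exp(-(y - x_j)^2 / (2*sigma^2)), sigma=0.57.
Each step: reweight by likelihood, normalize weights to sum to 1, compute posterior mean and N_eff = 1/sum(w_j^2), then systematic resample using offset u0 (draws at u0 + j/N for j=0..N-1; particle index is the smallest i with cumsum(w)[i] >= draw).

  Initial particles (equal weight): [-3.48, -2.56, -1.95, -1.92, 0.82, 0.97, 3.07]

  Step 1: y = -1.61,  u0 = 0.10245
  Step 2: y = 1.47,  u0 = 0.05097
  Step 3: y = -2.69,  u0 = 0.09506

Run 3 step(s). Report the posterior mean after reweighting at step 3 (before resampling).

step 1: w=[0.0024, 0.1276, 0.4284, 0.4415, 0.0001, 0.0000, 0.0000]  mean=-2.0180  Neff=2.5331  idx=[1, 2, 2, 2, 3, 3, 3]
step 2: w=[0.0001, 0.1407, 0.1407, 0.1407, 0.1926, 0.1926, 0.1926]  mean=-1.9327  Neff=5.8591  idx=[1, 2, 3, 4, 5, 5, 6]
step 3: w=[0.1486, 0.1486, 0.1486, 0.1386, 0.1386, 0.1386, 0.1386]  mean=-1.9334  Neff=6.9916  idx=[0, 1, 2, 3, 4, 5, 6]

post_mean = -1.9334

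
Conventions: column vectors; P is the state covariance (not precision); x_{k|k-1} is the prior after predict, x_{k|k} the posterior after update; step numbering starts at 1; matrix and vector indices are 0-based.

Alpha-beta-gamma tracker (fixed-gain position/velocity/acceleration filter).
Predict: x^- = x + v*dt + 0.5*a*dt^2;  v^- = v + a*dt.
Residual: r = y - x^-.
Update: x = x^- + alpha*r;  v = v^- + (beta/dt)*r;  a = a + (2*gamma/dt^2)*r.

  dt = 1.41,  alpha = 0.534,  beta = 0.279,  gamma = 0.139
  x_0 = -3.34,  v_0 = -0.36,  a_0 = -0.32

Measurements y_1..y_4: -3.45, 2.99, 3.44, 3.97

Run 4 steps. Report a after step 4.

step 1: x_pred=-4.1657  r=0.7157  x^+=-3.7835  v^+=-0.6696  a^+=-0.2199
step 2: x_pred=-4.9462  r=7.9362  x^+=-0.7083  v^+=0.5907  a^+=0.8898
step 3: x_pred=1.0091  r=2.4309  x^+=2.3072  v^+=2.3263  a^+=1.2297
step 4: x_pred=6.8098  r=-2.8398  x^+=5.2933  v^+=3.4984  a^+=0.8326

a_post = 0.8326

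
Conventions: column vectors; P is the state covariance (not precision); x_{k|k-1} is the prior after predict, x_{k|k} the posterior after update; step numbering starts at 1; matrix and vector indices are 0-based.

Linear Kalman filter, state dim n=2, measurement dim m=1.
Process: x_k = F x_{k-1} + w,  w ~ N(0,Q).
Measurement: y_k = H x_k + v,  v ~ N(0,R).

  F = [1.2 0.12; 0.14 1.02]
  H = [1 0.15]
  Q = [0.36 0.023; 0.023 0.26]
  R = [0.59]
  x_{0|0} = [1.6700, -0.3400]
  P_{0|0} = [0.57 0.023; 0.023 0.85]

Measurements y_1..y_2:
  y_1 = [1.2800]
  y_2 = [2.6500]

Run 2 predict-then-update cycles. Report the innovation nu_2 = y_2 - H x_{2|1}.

innov = [0.8570]

step 1: x^-=[1.9632, -0.1130]  P^-=[1.1997 0.2513; 0.2513 1.1621]  S=[1.8912]  K=[0.6543; 0.2251]  nu=[-0.6663]  x^+=[1.5273, -0.2630]  P^+=[0.3901 -0.0272; -0.0272 1.0663]
step 2: x^-=[1.8012, -0.0544]  P^-=[0.9293 0.1854; 0.1854 1.3692]  S=[1.6057]  K=[0.5961; 0.2434]  nu=[0.8570]  x^+=[2.3120, 0.1542]  P^+=[0.3588 -0.0475; -0.0475 1.2742]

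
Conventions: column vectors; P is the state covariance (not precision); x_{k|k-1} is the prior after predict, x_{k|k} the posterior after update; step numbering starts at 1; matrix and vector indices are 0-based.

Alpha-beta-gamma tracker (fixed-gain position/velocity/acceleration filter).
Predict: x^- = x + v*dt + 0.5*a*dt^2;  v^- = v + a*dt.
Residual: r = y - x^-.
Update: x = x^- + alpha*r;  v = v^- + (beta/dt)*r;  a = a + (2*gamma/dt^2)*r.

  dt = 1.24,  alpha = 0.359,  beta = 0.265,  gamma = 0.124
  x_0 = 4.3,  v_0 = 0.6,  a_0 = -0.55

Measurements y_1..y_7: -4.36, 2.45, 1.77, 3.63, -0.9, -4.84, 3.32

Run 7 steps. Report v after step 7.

v_post = 4.2346

step 1: x_pred=4.6212  r=-8.9812  x^+=1.3969  v^+=-2.0014  a^+=-1.9986
step 2: x_pred=-2.6213  r=5.0713  x^+=-0.8007  v^+=-3.3958  a^+=-1.1806
step 3: x_pred=-5.9192  r=7.6892  x^+=-3.1588  v^+=-3.2165  a^+=0.0596
step 4: x_pred=-7.1015  r=10.7315  x^+=-3.2489  v^+=-0.8493  a^+=1.7904
step 5: x_pred=-2.9255  r=2.0255  x^+=-2.1983  v^+=1.8037  a^+=2.1171
step 6: x_pred=1.6660  r=-6.5060  x^+=-0.6697  v^+=3.0386  a^+=1.0678
step 7: x_pred=3.9191  r=-0.5991  x^+=3.7040  v^+=4.2346  a^+=0.9712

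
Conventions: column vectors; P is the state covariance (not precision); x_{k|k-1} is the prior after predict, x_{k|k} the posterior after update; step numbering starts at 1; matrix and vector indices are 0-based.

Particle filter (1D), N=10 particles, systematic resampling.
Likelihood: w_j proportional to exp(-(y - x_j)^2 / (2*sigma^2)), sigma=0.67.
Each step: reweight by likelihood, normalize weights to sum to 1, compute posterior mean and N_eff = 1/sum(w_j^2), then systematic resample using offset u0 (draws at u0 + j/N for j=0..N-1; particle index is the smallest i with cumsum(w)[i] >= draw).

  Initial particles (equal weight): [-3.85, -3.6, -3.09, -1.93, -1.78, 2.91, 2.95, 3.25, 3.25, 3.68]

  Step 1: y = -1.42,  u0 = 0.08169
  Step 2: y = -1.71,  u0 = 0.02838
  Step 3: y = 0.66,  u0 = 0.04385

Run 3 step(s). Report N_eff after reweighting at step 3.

step 1: w=[0.0008, 0.0030, 0.0269, 0.4495, 0.5198, 0.0000, 0.0000, 0.0000, 0.0000, 0.0000]  mean=-1.8899  Neff=2.1144  idx=[3, 3, 3, 3, 4, 4, 4, 4, 4, 4]
step 2: w=[0.0971, 0.0971, 0.0971, 0.0971, 0.1019, 0.1019, 0.1019, 0.1019, 0.1019, 0.1019]  mean=-1.8383  Neff=9.9944  idx=[0, 1, 2, 3, 4, 5, 6, 7, 8, 9]
step 3: w=[0.0559, 0.0559, 0.0559, 0.0559, 0.1294, 0.1294, 0.1294, 0.1294, 0.1294, 0.1294]  mean=-1.8135  Neff=8.8502  idx=[0, 2, 4, 4, 5, 6, 7, 8, 8, 9]

N_eff = 8.8502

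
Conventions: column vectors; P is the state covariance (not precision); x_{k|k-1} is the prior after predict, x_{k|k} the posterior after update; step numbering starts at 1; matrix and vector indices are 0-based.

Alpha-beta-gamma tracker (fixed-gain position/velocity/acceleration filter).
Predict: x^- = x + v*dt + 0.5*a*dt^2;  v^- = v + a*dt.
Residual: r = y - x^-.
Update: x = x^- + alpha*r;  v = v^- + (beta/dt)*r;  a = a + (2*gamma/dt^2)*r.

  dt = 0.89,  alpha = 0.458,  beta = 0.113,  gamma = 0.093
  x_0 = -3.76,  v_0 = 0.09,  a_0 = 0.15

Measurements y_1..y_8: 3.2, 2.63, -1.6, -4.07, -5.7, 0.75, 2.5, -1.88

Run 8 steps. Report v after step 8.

step 1: x_pred=-3.6205  r=6.8205  x^+=-0.4967  v^+=1.0895  a^+=1.7516
step 2: x_pred=1.1666  r=1.4634  x^+=1.8369  v^+=2.8342  a^+=2.0952
step 3: x_pred=5.1891  r=-6.7891  x^+=2.0797  v^+=3.8369  a^+=0.5010
step 4: x_pred=5.6930  r=-9.7630  x^+=1.2215  v^+=3.0432  a^+=-1.7915
step 5: x_pred=3.2205  r=-8.9205  x^+=-0.8651  v^+=0.3162  a^+=-3.8862
step 6: x_pred=-2.1228  r=2.8728  x^+=-0.8071  v^+=-2.7778  a^+=-3.2116
step 7: x_pred=-4.5513  r=7.0513  x^+=-1.3218  v^+=-4.7409  a^+=-1.5559
step 8: x_pred=-6.1574  r=4.2774  x^+=-4.1983  v^+=-5.5825  a^+=-0.5514

v_post = -5.5825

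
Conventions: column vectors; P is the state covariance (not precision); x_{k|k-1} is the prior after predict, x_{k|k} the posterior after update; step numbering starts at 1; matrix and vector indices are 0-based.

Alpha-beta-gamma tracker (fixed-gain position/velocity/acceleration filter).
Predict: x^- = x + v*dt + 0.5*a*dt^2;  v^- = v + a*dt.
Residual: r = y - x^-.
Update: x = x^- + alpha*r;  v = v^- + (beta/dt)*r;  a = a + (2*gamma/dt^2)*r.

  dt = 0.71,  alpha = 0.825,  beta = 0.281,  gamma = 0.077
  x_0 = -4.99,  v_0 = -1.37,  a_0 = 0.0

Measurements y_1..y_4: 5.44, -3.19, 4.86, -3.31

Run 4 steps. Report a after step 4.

a_post = -1.2480

step 1: x_pred=-5.9627  r=11.4027  x^+=3.4445  v^+=3.1429  a^+=3.4835
step 2: x_pred=6.5540  r=-9.7440  x^+=-1.4848  v^+=1.7597  a^+=0.5067
step 3: x_pred=-0.1077  r=4.9677  x^+=3.9907  v^+=4.0856  a^+=2.0243
step 4: x_pred=7.4017  r=-10.7117  x^+=-1.4355  v^+=1.2835  a^+=-1.2480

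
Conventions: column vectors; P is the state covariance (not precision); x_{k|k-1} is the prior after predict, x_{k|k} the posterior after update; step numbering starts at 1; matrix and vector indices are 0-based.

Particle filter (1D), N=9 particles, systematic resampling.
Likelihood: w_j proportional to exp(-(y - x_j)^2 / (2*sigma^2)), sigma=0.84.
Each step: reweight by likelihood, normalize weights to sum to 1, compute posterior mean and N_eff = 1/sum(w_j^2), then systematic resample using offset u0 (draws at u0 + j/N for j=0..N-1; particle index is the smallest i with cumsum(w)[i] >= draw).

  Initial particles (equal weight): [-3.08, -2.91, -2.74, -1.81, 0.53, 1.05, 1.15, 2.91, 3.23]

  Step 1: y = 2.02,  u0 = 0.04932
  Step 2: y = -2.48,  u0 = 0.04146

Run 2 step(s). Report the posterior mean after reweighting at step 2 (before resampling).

step 1: w=[0.0000, 0.0000, 0.0000, 0.0000, 0.0930, 0.2302, 0.2622, 0.2558, 0.1589]  mean=1.8499  Neff=4.5242  idx=[4, 5, 5, 6, 6, 7, 7, 7, 8]
step 2: w=[0.7765, 0.0698, 0.0698, 0.0420, 0.0420, 0.0000, 0.0000, 0.0000, 0.0000]  mean=0.6546  Neff=1.6228  idx=[0, 0, 0, 0, 0, 0, 0, 1, 3]

post_mean = 0.6546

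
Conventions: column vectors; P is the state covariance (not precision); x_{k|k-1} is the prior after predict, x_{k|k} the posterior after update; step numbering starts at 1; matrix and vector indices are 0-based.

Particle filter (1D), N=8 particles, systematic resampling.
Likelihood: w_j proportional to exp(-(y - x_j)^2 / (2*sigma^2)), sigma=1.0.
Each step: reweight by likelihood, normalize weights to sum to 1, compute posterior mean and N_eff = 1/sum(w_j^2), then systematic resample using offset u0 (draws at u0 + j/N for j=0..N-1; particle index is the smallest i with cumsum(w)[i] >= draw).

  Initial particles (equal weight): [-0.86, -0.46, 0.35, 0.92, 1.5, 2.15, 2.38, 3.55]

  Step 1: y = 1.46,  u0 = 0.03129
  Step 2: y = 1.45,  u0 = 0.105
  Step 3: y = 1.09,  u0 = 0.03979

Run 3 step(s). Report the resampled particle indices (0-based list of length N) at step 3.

step 1: w=[0.0162, 0.0378, 0.1290, 0.2065, 0.2387, 0.1883, 0.1565, 0.0269]  mean=1.4347  Neff=5.5973  idx=[1, 2, 3, 4, 4, 5, 5, 6]
step 2: w=[0.0279, 0.0943, 0.1501, 0.1725, 0.1725, 0.1352, 0.1352, 0.1121]  mean=1.5242  Neff=7.0972  idx=[1, 2, 3, 4, 4, 5, 6, 7]
step 3: w=[0.1251, 0.1621, 0.1512, 0.1512, 0.1512, 0.0938, 0.0938, 0.0716]  mean=1.4470  Neff=7.5051  idx=[0, 1, 2, 2, 3, 4, 5, 6]

resampled_idx = [0, 1, 2, 2, 3, 4, 5, 6]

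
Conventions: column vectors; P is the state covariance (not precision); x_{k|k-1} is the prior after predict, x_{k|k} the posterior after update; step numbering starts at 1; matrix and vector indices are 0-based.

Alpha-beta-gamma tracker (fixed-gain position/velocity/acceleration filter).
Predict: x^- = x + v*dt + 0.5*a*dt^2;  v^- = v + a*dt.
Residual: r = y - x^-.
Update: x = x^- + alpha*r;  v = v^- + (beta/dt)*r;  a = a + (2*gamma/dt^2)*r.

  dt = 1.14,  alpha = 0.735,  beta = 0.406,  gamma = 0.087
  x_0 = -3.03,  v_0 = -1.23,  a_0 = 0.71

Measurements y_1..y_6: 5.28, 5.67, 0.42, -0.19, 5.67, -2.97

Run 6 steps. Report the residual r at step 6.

step 1: x_pred=-3.9708  r=9.2508  x^+=2.8285  v^+=2.8740  a^+=1.9486
step 2: x_pred=7.3711  r=-1.7011  x^+=6.1208  v^+=4.4896  a^+=1.7208
step 3: x_pred=12.3571  r=-11.9371  x^+=3.5833  v^+=2.2000  a^+=0.1226
step 4: x_pred=6.1710  r=-6.3610  x^+=1.4957  v^+=0.0744  a^+=-0.7291
step 5: x_pred=1.1067  r=4.5633  x^+=4.4607  v^+=0.8684  a^+=-0.1181
step 6: x_pred=5.3740  r=-8.3440  x^+=-0.7588  v^+=-2.2378  a^+=-1.2352

resid = -8.3440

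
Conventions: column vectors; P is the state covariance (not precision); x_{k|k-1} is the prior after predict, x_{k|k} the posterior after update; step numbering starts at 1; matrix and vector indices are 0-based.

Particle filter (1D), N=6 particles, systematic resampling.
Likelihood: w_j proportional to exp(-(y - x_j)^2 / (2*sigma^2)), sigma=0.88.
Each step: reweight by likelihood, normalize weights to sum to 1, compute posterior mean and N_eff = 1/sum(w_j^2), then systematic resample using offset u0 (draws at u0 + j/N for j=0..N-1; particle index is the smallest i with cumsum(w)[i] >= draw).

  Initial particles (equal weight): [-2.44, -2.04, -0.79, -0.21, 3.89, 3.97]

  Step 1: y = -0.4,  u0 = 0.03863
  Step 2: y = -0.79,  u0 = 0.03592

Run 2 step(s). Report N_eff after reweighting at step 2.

N_eff = 5.5874

step 1: w=[0.0320, 0.0828, 0.4260, 0.4592, 0.0000, 0.0000]  mean=-0.6799  Neff=2.4986  idx=[1, 2, 2, 2, 3, 3]
step 2: w=[0.0733, 0.2010, 0.2010, 0.2010, 0.1618, 0.1618]  mean=-0.6940  Neff=5.5874  idx=[0, 1, 2, 3, 4, 5]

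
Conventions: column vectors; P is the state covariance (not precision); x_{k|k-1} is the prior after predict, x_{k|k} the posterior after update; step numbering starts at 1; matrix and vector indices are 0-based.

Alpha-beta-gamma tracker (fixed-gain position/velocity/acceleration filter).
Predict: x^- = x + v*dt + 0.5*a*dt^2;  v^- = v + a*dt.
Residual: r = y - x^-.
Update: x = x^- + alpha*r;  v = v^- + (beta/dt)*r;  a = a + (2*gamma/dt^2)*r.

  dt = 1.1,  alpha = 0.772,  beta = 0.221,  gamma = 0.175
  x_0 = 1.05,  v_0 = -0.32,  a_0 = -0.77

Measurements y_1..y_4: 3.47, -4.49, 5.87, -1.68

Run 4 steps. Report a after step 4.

a_post = 0.3353

step 1: x_pred=0.2321  r=3.2379  x^+=2.7318  v^+=-0.5165  a^+=0.1666
step 2: x_pred=2.2644  r=-6.7544  x^+=-2.9500  v^+=-1.6903  a^+=-1.7872
step 3: x_pred=-5.8906  r=11.7606  x^+=3.1886  v^+=-1.2934  a^+=1.6146
step 4: x_pred=2.7427  r=-4.4227  x^+=-0.6716  v^+=-0.4059  a^+=0.3353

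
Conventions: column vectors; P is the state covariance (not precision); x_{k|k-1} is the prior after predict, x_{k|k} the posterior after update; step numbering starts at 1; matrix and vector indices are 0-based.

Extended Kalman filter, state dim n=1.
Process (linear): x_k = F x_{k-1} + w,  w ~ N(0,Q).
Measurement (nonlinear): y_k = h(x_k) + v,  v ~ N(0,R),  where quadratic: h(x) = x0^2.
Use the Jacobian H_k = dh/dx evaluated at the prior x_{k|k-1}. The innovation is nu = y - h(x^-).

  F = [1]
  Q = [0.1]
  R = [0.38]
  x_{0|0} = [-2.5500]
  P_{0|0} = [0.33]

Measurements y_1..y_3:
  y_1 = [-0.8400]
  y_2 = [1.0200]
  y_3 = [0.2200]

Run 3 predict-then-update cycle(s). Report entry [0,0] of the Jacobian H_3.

H_jac[0,0] = -2.1447

step 1: x^-=[-2.5500]  P^-=[0.4300]  H_jac=[-5.1000]  S=[11.5643]  K=[-0.1896]  nu=[-7.3425]  x^+=[-1.1576]  P^+=[0.0141]
step 2: x^-=[-1.1576]  P^-=[0.1141]  H_jac=[-2.3152]  S=[0.9918]  K=[-0.2664]  nu=[-0.3200]  x^+=[-1.0723]  P^+=[0.0437]
step 3: x^-=[-1.0723]  P^-=[0.1437]  H_jac=[-2.1447]  S=[1.0411]  K=[-0.2961]  nu=[-0.9299]  x^+=[-0.7970]  P^+=[0.0525]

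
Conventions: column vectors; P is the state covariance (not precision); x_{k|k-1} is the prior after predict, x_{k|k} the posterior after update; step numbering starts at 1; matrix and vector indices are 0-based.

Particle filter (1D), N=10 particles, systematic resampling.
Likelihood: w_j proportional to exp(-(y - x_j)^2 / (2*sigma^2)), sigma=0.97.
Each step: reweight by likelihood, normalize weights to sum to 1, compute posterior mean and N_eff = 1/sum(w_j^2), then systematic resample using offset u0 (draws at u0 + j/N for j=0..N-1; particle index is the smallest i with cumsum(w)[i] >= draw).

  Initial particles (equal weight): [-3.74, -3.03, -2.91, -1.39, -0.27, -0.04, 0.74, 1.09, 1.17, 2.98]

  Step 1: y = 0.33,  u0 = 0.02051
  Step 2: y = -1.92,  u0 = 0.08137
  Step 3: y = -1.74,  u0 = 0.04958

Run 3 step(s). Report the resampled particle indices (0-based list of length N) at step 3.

step 1: w=[0.0000, 0.0006, 0.0009, 0.0479, 0.1907, 0.2147, 0.2112, 0.1699, 0.1587, 0.0055]  mean=0.4124  Neff=5.4527  idx=[3, 4, 4, 5, 5, 6, 6, 7, 7, 8]
step 2: w=[0.5047, 0.1379, 0.1379, 0.0896, 0.0896, 0.0136, 0.0136, 0.0048, 0.0048, 0.0037]  mean=-0.7483  Neff=3.2344  idx=[0, 0, 0, 0, 0, 1, 2, 3, 4, 6]
step 3: w=[0.1619, 0.1619, 0.1619, 0.1619, 0.1619, 0.0548, 0.0548, 0.0372, 0.0372, 0.0066]  mean=-1.1528  Neff=7.1504  idx=[0, 0, 1, 2, 2, 3, 4, 4, 5, 7]

resampled_idx = [0, 0, 1, 2, 2, 3, 4, 4, 5, 7]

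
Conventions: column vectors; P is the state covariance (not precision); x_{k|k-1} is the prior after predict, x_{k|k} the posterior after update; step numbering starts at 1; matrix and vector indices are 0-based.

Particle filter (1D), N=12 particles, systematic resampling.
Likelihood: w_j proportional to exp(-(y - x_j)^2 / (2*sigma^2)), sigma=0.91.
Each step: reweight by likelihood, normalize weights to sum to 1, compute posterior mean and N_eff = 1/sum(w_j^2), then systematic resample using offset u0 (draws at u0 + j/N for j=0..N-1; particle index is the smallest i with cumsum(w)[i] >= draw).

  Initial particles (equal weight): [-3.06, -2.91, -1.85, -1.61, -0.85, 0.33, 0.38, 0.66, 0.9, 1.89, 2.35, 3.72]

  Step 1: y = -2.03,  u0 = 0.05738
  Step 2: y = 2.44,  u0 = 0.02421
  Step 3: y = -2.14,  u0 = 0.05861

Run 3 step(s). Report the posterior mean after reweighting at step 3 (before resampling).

post_mean = -0.9817

step 1: w=[0.1486, 0.1766, 0.2764, 0.2534, 0.1216, 0.0098, 0.0085, 0.0036, 0.0016, 0.0000, 0.0000, 0.0000]  mean=-1.9810  Neff=4.7880  idx=[0, 0, 1, 1, 2, 2, 2, 3, 3, 3, 4, 4]
step 2: w=[0.0000, 0.0000, 0.0000, 0.0000, 0.0048, 0.0048, 0.0048, 0.0161, 0.0161, 0.0161, 0.4685, 0.4685]  mean=-0.9013  Neff=2.2732  idx=[7, 10, 10, 10, 10, 10, 10, 11, 11, 11, 11, 11]
step 3: w=[0.1733, 0.0752, 0.0752, 0.0752, 0.0752, 0.0752, 0.0752, 0.0752, 0.0752, 0.0752, 0.0752, 0.0752]  mean=-0.9817  Neff=10.8514  idx=[0, 0, 1, 2, 3, 5, 6, 7, 8, 9, 10, 11]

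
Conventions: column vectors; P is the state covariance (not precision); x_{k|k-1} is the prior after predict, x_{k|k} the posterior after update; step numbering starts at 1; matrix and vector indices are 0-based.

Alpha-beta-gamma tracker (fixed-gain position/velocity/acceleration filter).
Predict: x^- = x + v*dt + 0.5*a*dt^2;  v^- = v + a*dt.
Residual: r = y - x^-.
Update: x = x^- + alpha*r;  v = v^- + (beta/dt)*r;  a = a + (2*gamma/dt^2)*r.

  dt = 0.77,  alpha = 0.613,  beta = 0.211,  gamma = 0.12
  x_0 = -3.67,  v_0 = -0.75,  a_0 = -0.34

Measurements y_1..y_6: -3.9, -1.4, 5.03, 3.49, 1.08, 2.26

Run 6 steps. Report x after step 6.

step 1: x_pred=-4.3483  r=0.4483  x^+=-4.0735  v^+=-0.8890  a^+=-0.1585
step 2: x_pred=-4.8050  r=3.4050  x^+=-2.7177  v^+=-0.0780  a^+=1.2198
step 3: x_pred=-2.4162  r=7.4462  x^+=2.1483  v^+=2.9017  a^+=4.2339
step 4: x_pred=5.6378  r=-2.1478  x^+=4.3212  v^+=5.5732  a^+=3.3645
step 5: x_pred=9.6100  r=-8.5300  x^+=4.3811  v^+=5.8265  a^+=-0.0884
step 6: x_pred=8.8413  r=-6.5813  x^+=4.8070  v^+=3.9550  a^+=-2.7524

x_post = 4.8070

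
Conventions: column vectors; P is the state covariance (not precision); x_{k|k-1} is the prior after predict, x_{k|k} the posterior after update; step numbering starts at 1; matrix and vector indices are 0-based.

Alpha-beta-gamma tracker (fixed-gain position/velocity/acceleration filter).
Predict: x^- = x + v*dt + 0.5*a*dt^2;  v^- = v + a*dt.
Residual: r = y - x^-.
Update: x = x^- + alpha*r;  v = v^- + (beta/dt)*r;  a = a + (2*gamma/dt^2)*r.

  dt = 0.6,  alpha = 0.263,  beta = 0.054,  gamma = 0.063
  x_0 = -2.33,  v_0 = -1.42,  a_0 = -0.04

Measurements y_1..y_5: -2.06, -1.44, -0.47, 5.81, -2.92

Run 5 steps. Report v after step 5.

step 1: x_pred=-3.1892  r=1.1292  x^+=-2.8922  v^+=-1.3424  a^+=0.3552
step 2: x_pred=-3.6337  r=2.1937  x^+=-3.0568  v^+=-0.9318  a^+=1.1230
step 3: x_pred=-3.4137  r=2.9437  x^+=-2.6395  v^+=0.0069  a^+=2.1533
step 4: x_pred=-2.2477  r=8.0577  x^+=-0.1286  v^+=2.0241  a^+=4.9735
step 5: x_pred=1.9811  r=-4.9011  x^+=0.6921  v^+=4.5671  a^+=3.2581

v_post = 4.5671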